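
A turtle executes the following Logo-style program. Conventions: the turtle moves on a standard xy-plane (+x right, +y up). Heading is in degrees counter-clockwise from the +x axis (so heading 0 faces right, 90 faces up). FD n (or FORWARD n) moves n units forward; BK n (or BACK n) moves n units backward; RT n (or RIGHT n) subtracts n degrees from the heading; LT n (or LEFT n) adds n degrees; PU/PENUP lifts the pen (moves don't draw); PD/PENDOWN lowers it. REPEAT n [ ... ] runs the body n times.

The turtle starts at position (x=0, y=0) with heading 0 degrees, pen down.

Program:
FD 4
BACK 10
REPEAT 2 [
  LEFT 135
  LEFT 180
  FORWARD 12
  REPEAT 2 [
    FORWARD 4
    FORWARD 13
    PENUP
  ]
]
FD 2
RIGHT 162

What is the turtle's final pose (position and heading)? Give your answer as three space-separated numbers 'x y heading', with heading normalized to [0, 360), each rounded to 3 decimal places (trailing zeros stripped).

Answer: 26.527 -80.527 108

Derivation:
Executing turtle program step by step:
Start: pos=(0,0), heading=0, pen down
FD 4: (0,0) -> (4,0) [heading=0, draw]
BK 10: (4,0) -> (-6,0) [heading=0, draw]
REPEAT 2 [
  -- iteration 1/2 --
  LT 135: heading 0 -> 135
  LT 180: heading 135 -> 315
  FD 12: (-6,0) -> (2.485,-8.485) [heading=315, draw]
  REPEAT 2 [
    -- iteration 1/2 --
    FD 4: (2.485,-8.485) -> (5.314,-11.314) [heading=315, draw]
    FD 13: (5.314,-11.314) -> (14.506,-20.506) [heading=315, draw]
    PU: pen up
    -- iteration 2/2 --
    FD 4: (14.506,-20.506) -> (17.335,-23.335) [heading=315, move]
    FD 13: (17.335,-23.335) -> (26.527,-32.527) [heading=315, move]
    PU: pen up
  ]
  -- iteration 2/2 --
  LT 135: heading 315 -> 90
  LT 180: heading 90 -> 270
  FD 12: (26.527,-32.527) -> (26.527,-44.527) [heading=270, move]
  REPEAT 2 [
    -- iteration 1/2 --
    FD 4: (26.527,-44.527) -> (26.527,-48.527) [heading=270, move]
    FD 13: (26.527,-48.527) -> (26.527,-61.527) [heading=270, move]
    PU: pen up
    -- iteration 2/2 --
    FD 4: (26.527,-61.527) -> (26.527,-65.527) [heading=270, move]
    FD 13: (26.527,-65.527) -> (26.527,-78.527) [heading=270, move]
    PU: pen up
  ]
]
FD 2: (26.527,-78.527) -> (26.527,-80.527) [heading=270, move]
RT 162: heading 270 -> 108
Final: pos=(26.527,-80.527), heading=108, 5 segment(s) drawn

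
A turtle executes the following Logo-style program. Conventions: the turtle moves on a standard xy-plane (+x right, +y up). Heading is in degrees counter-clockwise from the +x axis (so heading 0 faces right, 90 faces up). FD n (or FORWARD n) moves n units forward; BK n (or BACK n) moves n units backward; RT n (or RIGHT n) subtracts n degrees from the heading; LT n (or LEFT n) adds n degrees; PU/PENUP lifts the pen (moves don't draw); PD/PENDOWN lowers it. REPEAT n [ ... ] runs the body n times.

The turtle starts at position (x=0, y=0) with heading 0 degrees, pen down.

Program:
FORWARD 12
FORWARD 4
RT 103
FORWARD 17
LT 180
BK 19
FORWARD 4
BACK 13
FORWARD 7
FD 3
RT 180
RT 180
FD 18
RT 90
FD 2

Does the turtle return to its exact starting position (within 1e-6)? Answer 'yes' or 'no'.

Executing turtle program step by step:
Start: pos=(0,0), heading=0, pen down
FD 12: (0,0) -> (12,0) [heading=0, draw]
FD 4: (12,0) -> (16,0) [heading=0, draw]
RT 103: heading 0 -> 257
FD 17: (16,0) -> (12.176,-16.564) [heading=257, draw]
LT 180: heading 257 -> 77
BK 19: (12.176,-16.564) -> (7.902,-35.077) [heading=77, draw]
FD 4: (7.902,-35.077) -> (8.802,-31.18) [heading=77, draw]
BK 13: (8.802,-31.18) -> (5.877,-43.847) [heading=77, draw]
FD 7: (5.877,-43.847) -> (7.452,-37.026) [heading=77, draw]
FD 3: (7.452,-37.026) -> (8.127,-34.103) [heading=77, draw]
RT 180: heading 77 -> 257
RT 180: heading 257 -> 77
FD 18: (8.127,-34.103) -> (12.176,-16.564) [heading=77, draw]
RT 90: heading 77 -> 347
FD 2: (12.176,-16.564) -> (14.125,-17.014) [heading=347, draw]
Final: pos=(14.125,-17.014), heading=347, 10 segment(s) drawn

Start position: (0, 0)
Final position: (14.125, -17.014)
Distance = 22.113; >= 1e-6 -> NOT closed

Answer: no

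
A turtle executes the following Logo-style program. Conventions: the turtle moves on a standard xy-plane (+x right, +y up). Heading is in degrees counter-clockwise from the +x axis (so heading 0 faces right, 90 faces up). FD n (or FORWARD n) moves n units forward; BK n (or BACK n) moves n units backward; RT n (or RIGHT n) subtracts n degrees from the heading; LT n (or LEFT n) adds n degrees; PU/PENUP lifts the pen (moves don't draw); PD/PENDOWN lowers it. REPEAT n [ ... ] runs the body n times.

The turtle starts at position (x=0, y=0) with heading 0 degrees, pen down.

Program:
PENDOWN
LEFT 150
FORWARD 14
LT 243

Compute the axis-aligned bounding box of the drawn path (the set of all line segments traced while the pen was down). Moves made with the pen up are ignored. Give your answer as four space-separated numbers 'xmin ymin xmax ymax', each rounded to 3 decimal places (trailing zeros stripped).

Executing turtle program step by step:
Start: pos=(0,0), heading=0, pen down
PD: pen down
LT 150: heading 0 -> 150
FD 14: (0,0) -> (-12.124,7) [heading=150, draw]
LT 243: heading 150 -> 33
Final: pos=(-12.124,7), heading=33, 1 segment(s) drawn

Segment endpoints: x in {-12.124, 0}, y in {0, 7}
xmin=-12.124, ymin=0, xmax=0, ymax=7

Answer: -12.124 0 0 7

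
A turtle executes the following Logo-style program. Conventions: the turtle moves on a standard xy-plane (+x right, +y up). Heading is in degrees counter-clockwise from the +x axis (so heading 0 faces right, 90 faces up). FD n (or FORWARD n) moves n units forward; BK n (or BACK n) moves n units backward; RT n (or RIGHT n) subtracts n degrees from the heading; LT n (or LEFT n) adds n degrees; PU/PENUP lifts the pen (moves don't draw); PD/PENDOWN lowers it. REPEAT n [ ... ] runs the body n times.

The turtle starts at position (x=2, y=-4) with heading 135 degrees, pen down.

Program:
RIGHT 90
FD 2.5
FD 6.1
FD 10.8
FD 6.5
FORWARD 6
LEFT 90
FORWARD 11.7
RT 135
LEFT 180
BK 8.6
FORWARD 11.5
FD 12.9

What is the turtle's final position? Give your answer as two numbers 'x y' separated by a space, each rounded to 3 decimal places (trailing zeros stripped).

Answer: 0.484 26.83

Derivation:
Executing turtle program step by step:
Start: pos=(2,-4), heading=135, pen down
RT 90: heading 135 -> 45
FD 2.5: (2,-4) -> (3.768,-2.232) [heading=45, draw]
FD 6.1: (3.768,-2.232) -> (8.081,2.081) [heading=45, draw]
FD 10.8: (8.081,2.081) -> (15.718,9.718) [heading=45, draw]
FD 6.5: (15.718,9.718) -> (20.314,14.314) [heading=45, draw]
FD 6: (20.314,14.314) -> (24.557,18.557) [heading=45, draw]
LT 90: heading 45 -> 135
FD 11.7: (24.557,18.557) -> (16.284,26.83) [heading=135, draw]
RT 135: heading 135 -> 0
LT 180: heading 0 -> 180
BK 8.6: (16.284,26.83) -> (24.884,26.83) [heading=180, draw]
FD 11.5: (24.884,26.83) -> (13.384,26.83) [heading=180, draw]
FD 12.9: (13.384,26.83) -> (0.484,26.83) [heading=180, draw]
Final: pos=(0.484,26.83), heading=180, 9 segment(s) drawn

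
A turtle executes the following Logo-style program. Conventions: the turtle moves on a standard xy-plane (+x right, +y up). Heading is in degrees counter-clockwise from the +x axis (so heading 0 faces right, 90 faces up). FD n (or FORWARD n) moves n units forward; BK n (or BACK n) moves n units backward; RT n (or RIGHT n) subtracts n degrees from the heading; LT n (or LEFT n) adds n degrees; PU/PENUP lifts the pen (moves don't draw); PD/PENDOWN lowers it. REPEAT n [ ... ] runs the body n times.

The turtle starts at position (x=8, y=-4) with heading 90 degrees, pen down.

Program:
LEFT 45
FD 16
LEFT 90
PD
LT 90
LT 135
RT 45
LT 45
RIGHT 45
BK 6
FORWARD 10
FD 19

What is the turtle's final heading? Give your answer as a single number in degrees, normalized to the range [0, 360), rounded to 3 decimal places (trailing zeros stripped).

Executing turtle program step by step:
Start: pos=(8,-4), heading=90, pen down
LT 45: heading 90 -> 135
FD 16: (8,-4) -> (-3.314,7.314) [heading=135, draw]
LT 90: heading 135 -> 225
PD: pen down
LT 90: heading 225 -> 315
LT 135: heading 315 -> 90
RT 45: heading 90 -> 45
LT 45: heading 45 -> 90
RT 45: heading 90 -> 45
BK 6: (-3.314,7.314) -> (-7.556,3.071) [heading=45, draw]
FD 10: (-7.556,3.071) -> (-0.485,10.142) [heading=45, draw]
FD 19: (-0.485,10.142) -> (12.95,23.577) [heading=45, draw]
Final: pos=(12.95,23.577), heading=45, 4 segment(s) drawn

Answer: 45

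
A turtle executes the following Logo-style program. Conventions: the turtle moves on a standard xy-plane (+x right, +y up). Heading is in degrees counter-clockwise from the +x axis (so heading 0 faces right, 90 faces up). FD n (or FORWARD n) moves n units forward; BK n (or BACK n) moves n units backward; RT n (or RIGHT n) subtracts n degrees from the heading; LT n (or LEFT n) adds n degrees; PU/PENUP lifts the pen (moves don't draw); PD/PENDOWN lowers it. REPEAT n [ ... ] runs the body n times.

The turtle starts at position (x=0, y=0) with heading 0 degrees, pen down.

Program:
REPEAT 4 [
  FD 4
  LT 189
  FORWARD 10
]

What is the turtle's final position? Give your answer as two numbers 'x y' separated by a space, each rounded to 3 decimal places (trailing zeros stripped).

Executing turtle program step by step:
Start: pos=(0,0), heading=0, pen down
REPEAT 4 [
  -- iteration 1/4 --
  FD 4: (0,0) -> (4,0) [heading=0, draw]
  LT 189: heading 0 -> 189
  FD 10: (4,0) -> (-5.877,-1.564) [heading=189, draw]
  -- iteration 2/4 --
  FD 4: (-5.877,-1.564) -> (-9.828,-2.19) [heading=189, draw]
  LT 189: heading 189 -> 18
  FD 10: (-9.828,-2.19) -> (-0.317,0.9) [heading=18, draw]
  -- iteration 3/4 --
  FD 4: (-0.317,0.9) -> (3.487,2.136) [heading=18, draw]
  LT 189: heading 18 -> 207
  FD 10: (3.487,2.136) -> (-5.423,-2.404) [heading=207, draw]
  -- iteration 4/4 --
  FD 4: (-5.423,-2.404) -> (-8.987,-4.22) [heading=207, draw]
  LT 189: heading 207 -> 36
  FD 10: (-8.987,-4.22) -> (-0.897,1.658) [heading=36, draw]
]
Final: pos=(-0.897,1.658), heading=36, 8 segment(s) drawn

Answer: -0.897 1.658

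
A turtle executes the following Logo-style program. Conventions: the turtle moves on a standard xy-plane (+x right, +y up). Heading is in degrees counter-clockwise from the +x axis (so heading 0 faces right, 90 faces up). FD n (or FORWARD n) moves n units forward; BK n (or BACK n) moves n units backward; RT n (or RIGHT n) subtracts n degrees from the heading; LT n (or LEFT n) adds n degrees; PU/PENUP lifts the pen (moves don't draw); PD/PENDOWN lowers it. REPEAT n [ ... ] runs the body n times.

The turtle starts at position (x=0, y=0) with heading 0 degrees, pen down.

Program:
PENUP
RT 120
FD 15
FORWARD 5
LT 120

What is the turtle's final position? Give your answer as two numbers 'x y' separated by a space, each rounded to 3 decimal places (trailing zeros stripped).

Answer: -10 -17.321

Derivation:
Executing turtle program step by step:
Start: pos=(0,0), heading=0, pen down
PU: pen up
RT 120: heading 0 -> 240
FD 15: (0,0) -> (-7.5,-12.99) [heading=240, move]
FD 5: (-7.5,-12.99) -> (-10,-17.321) [heading=240, move]
LT 120: heading 240 -> 0
Final: pos=(-10,-17.321), heading=0, 0 segment(s) drawn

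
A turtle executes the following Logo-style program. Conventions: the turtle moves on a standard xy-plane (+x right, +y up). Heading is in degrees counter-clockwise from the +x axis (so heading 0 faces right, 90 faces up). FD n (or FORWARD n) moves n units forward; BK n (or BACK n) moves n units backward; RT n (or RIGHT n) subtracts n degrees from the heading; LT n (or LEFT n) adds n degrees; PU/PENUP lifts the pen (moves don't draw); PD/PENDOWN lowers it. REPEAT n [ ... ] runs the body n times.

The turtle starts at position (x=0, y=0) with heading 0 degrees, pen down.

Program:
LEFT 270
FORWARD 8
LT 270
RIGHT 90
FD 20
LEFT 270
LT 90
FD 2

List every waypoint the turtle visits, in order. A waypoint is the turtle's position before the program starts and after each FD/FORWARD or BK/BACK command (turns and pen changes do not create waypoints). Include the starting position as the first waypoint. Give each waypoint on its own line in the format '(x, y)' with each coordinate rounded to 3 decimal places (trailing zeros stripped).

Executing turtle program step by step:
Start: pos=(0,0), heading=0, pen down
LT 270: heading 0 -> 270
FD 8: (0,0) -> (0,-8) [heading=270, draw]
LT 270: heading 270 -> 180
RT 90: heading 180 -> 90
FD 20: (0,-8) -> (0,12) [heading=90, draw]
LT 270: heading 90 -> 0
LT 90: heading 0 -> 90
FD 2: (0,12) -> (0,14) [heading=90, draw]
Final: pos=(0,14), heading=90, 3 segment(s) drawn
Waypoints (4 total):
(0, 0)
(0, -8)
(0, 12)
(0, 14)

Answer: (0, 0)
(0, -8)
(0, 12)
(0, 14)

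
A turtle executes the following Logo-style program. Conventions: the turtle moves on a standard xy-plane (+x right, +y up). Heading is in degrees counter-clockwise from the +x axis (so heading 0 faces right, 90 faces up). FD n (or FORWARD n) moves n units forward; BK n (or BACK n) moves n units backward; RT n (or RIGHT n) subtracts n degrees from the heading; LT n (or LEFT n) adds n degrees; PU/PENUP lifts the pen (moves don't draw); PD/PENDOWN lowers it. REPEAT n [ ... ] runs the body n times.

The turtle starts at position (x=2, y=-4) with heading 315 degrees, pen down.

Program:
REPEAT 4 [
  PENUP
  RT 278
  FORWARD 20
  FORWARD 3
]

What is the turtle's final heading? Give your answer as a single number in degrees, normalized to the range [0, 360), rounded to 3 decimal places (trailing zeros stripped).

Answer: 283

Derivation:
Executing turtle program step by step:
Start: pos=(2,-4), heading=315, pen down
REPEAT 4 [
  -- iteration 1/4 --
  PU: pen up
  RT 278: heading 315 -> 37
  FD 20: (2,-4) -> (17.973,8.036) [heading=37, move]
  FD 3: (17.973,8.036) -> (20.369,9.842) [heading=37, move]
  -- iteration 2/4 --
  PU: pen up
  RT 278: heading 37 -> 119
  FD 20: (20.369,9.842) -> (10.672,27.334) [heading=119, move]
  FD 3: (10.672,27.334) -> (9.218,29.958) [heading=119, move]
  -- iteration 3/4 --
  PU: pen up
  RT 278: heading 119 -> 201
  FD 20: (9.218,29.958) -> (-9.454,22.791) [heading=201, move]
  FD 3: (-9.454,22.791) -> (-12.254,21.716) [heading=201, move]
  -- iteration 4/4 --
  PU: pen up
  RT 278: heading 201 -> 283
  FD 20: (-12.254,21.716) -> (-7.755,2.228) [heading=283, move]
  FD 3: (-7.755,2.228) -> (-7.08,-0.695) [heading=283, move]
]
Final: pos=(-7.08,-0.695), heading=283, 0 segment(s) drawn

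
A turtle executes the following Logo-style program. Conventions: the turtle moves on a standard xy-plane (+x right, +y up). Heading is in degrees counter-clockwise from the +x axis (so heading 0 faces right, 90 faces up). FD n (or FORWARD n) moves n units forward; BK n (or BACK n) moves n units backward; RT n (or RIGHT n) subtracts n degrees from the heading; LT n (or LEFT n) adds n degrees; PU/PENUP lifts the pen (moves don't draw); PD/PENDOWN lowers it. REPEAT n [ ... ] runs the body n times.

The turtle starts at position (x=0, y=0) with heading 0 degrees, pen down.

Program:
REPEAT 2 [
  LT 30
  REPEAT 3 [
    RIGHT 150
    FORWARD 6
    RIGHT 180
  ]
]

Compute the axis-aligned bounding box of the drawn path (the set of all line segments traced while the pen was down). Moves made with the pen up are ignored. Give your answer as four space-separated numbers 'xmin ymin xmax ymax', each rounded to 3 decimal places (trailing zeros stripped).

Executing turtle program step by step:
Start: pos=(0,0), heading=0, pen down
REPEAT 2 [
  -- iteration 1/2 --
  LT 30: heading 0 -> 30
  REPEAT 3 [
    -- iteration 1/3 --
    RT 150: heading 30 -> 240
    FD 6: (0,0) -> (-3,-5.196) [heading=240, draw]
    RT 180: heading 240 -> 60
    -- iteration 2/3 --
    RT 150: heading 60 -> 270
    FD 6: (-3,-5.196) -> (-3,-11.196) [heading=270, draw]
    RT 180: heading 270 -> 90
    -- iteration 3/3 --
    RT 150: heading 90 -> 300
    FD 6: (-3,-11.196) -> (0,-16.392) [heading=300, draw]
    RT 180: heading 300 -> 120
  ]
  -- iteration 2/2 --
  LT 30: heading 120 -> 150
  REPEAT 3 [
    -- iteration 1/3 --
    RT 150: heading 150 -> 0
    FD 6: (0,-16.392) -> (6,-16.392) [heading=0, draw]
    RT 180: heading 0 -> 180
    -- iteration 2/3 --
    RT 150: heading 180 -> 30
    FD 6: (6,-16.392) -> (11.196,-13.392) [heading=30, draw]
    RT 180: heading 30 -> 210
    -- iteration 3/3 --
    RT 150: heading 210 -> 60
    FD 6: (11.196,-13.392) -> (14.196,-8.196) [heading=60, draw]
    RT 180: heading 60 -> 240
  ]
]
Final: pos=(14.196,-8.196), heading=240, 6 segment(s) drawn

Segment endpoints: x in {-3, -3, 0, 0, 6, 11.196, 14.196}, y in {-16.392, -16.392, -13.392, -11.196, -8.196, -5.196, 0}
xmin=-3, ymin=-16.392, xmax=14.196, ymax=0

Answer: -3 -16.392 14.196 0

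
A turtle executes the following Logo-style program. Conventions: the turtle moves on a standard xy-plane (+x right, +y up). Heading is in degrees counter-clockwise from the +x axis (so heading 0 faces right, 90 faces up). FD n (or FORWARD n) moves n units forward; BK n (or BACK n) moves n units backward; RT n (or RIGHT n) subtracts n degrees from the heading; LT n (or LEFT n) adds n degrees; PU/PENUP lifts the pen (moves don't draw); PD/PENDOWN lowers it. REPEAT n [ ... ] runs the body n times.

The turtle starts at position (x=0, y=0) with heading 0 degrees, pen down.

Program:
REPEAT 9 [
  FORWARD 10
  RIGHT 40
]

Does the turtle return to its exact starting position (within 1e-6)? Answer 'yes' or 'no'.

Answer: yes

Derivation:
Executing turtle program step by step:
Start: pos=(0,0), heading=0, pen down
REPEAT 9 [
  -- iteration 1/9 --
  FD 10: (0,0) -> (10,0) [heading=0, draw]
  RT 40: heading 0 -> 320
  -- iteration 2/9 --
  FD 10: (10,0) -> (17.66,-6.428) [heading=320, draw]
  RT 40: heading 320 -> 280
  -- iteration 3/9 --
  FD 10: (17.66,-6.428) -> (19.397,-16.276) [heading=280, draw]
  RT 40: heading 280 -> 240
  -- iteration 4/9 --
  FD 10: (19.397,-16.276) -> (14.397,-24.936) [heading=240, draw]
  RT 40: heading 240 -> 200
  -- iteration 5/9 --
  FD 10: (14.397,-24.936) -> (5,-28.356) [heading=200, draw]
  RT 40: heading 200 -> 160
  -- iteration 6/9 --
  FD 10: (5,-28.356) -> (-4.397,-24.936) [heading=160, draw]
  RT 40: heading 160 -> 120
  -- iteration 7/9 --
  FD 10: (-4.397,-24.936) -> (-9.397,-16.276) [heading=120, draw]
  RT 40: heading 120 -> 80
  -- iteration 8/9 --
  FD 10: (-9.397,-16.276) -> (-7.66,-6.428) [heading=80, draw]
  RT 40: heading 80 -> 40
  -- iteration 9/9 --
  FD 10: (-7.66,-6.428) -> (0,0) [heading=40, draw]
  RT 40: heading 40 -> 0
]
Final: pos=(0,0), heading=0, 9 segment(s) drawn

Start position: (0, 0)
Final position: (0, 0)
Distance = 0; < 1e-6 -> CLOSED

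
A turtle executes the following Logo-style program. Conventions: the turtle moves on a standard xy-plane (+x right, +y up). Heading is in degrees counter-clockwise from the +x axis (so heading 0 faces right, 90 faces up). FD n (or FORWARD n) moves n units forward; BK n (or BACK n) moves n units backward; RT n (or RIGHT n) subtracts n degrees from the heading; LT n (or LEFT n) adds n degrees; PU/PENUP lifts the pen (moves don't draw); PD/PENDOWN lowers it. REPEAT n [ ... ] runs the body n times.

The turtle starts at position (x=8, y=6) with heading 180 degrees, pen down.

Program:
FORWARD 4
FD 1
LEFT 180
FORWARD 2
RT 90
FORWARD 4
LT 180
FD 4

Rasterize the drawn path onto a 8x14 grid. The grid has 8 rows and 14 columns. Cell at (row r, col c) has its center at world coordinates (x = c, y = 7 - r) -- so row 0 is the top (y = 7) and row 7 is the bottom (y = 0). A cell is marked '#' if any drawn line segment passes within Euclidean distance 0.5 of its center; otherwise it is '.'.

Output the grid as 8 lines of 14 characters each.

Answer: ..............
...######.....
.....#........
.....#........
.....#........
.....#........
..............
..............

Derivation:
Segment 0: (8,6) -> (4,6)
Segment 1: (4,6) -> (3,6)
Segment 2: (3,6) -> (5,6)
Segment 3: (5,6) -> (5,2)
Segment 4: (5,2) -> (5,6)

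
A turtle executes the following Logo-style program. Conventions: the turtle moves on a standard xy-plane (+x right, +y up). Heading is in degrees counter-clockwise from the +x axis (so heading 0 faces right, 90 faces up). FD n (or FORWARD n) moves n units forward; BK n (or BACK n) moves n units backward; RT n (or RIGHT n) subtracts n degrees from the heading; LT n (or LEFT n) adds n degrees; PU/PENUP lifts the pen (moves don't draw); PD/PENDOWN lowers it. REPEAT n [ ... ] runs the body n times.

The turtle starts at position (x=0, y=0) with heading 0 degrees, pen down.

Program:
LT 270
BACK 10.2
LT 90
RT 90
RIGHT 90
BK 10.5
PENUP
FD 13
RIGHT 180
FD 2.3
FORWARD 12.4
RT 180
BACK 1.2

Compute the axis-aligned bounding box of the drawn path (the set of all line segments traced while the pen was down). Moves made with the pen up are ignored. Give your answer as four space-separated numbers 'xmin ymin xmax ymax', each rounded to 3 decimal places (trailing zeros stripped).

Executing turtle program step by step:
Start: pos=(0,0), heading=0, pen down
LT 270: heading 0 -> 270
BK 10.2: (0,0) -> (0,10.2) [heading=270, draw]
LT 90: heading 270 -> 0
RT 90: heading 0 -> 270
RT 90: heading 270 -> 180
BK 10.5: (0,10.2) -> (10.5,10.2) [heading=180, draw]
PU: pen up
FD 13: (10.5,10.2) -> (-2.5,10.2) [heading=180, move]
RT 180: heading 180 -> 0
FD 2.3: (-2.5,10.2) -> (-0.2,10.2) [heading=0, move]
FD 12.4: (-0.2,10.2) -> (12.2,10.2) [heading=0, move]
RT 180: heading 0 -> 180
BK 1.2: (12.2,10.2) -> (13.4,10.2) [heading=180, move]
Final: pos=(13.4,10.2), heading=180, 2 segment(s) drawn

Segment endpoints: x in {0, 0, 10.5}, y in {0, 10.2, 10.2}
xmin=0, ymin=0, xmax=10.5, ymax=10.2

Answer: 0 0 10.5 10.2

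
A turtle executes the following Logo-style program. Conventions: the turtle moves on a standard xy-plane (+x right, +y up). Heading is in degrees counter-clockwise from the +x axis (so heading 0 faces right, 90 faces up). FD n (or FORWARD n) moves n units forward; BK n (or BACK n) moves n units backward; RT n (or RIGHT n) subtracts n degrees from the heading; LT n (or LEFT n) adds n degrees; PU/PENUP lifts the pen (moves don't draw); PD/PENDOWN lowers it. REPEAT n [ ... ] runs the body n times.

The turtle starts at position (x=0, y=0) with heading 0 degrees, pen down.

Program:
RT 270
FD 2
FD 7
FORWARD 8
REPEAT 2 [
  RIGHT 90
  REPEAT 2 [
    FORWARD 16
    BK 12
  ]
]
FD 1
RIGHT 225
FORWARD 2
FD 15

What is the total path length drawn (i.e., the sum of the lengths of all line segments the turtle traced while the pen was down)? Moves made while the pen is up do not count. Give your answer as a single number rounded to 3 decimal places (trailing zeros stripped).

Executing turtle program step by step:
Start: pos=(0,0), heading=0, pen down
RT 270: heading 0 -> 90
FD 2: (0,0) -> (0,2) [heading=90, draw]
FD 7: (0,2) -> (0,9) [heading=90, draw]
FD 8: (0,9) -> (0,17) [heading=90, draw]
REPEAT 2 [
  -- iteration 1/2 --
  RT 90: heading 90 -> 0
  REPEAT 2 [
    -- iteration 1/2 --
    FD 16: (0,17) -> (16,17) [heading=0, draw]
    BK 12: (16,17) -> (4,17) [heading=0, draw]
    -- iteration 2/2 --
    FD 16: (4,17) -> (20,17) [heading=0, draw]
    BK 12: (20,17) -> (8,17) [heading=0, draw]
  ]
  -- iteration 2/2 --
  RT 90: heading 0 -> 270
  REPEAT 2 [
    -- iteration 1/2 --
    FD 16: (8,17) -> (8,1) [heading=270, draw]
    BK 12: (8,1) -> (8,13) [heading=270, draw]
    -- iteration 2/2 --
    FD 16: (8,13) -> (8,-3) [heading=270, draw]
    BK 12: (8,-3) -> (8,9) [heading=270, draw]
  ]
]
FD 1: (8,9) -> (8,8) [heading=270, draw]
RT 225: heading 270 -> 45
FD 2: (8,8) -> (9.414,9.414) [heading=45, draw]
FD 15: (9.414,9.414) -> (20.021,20.021) [heading=45, draw]
Final: pos=(20.021,20.021), heading=45, 14 segment(s) drawn

Segment lengths:
  seg 1: (0,0) -> (0,2), length = 2
  seg 2: (0,2) -> (0,9), length = 7
  seg 3: (0,9) -> (0,17), length = 8
  seg 4: (0,17) -> (16,17), length = 16
  seg 5: (16,17) -> (4,17), length = 12
  seg 6: (4,17) -> (20,17), length = 16
  seg 7: (20,17) -> (8,17), length = 12
  seg 8: (8,17) -> (8,1), length = 16
  seg 9: (8,1) -> (8,13), length = 12
  seg 10: (8,13) -> (8,-3), length = 16
  seg 11: (8,-3) -> (8,9), length = 12
  seg 12: (8,9) -> (8,8), length = 1
  seg 13: (8,8) -> (9.414,9.414), length = 2
  seg 14: (9.414,9.414) -> (20.021,20.021), length = 15
Total = 147

Answer: 147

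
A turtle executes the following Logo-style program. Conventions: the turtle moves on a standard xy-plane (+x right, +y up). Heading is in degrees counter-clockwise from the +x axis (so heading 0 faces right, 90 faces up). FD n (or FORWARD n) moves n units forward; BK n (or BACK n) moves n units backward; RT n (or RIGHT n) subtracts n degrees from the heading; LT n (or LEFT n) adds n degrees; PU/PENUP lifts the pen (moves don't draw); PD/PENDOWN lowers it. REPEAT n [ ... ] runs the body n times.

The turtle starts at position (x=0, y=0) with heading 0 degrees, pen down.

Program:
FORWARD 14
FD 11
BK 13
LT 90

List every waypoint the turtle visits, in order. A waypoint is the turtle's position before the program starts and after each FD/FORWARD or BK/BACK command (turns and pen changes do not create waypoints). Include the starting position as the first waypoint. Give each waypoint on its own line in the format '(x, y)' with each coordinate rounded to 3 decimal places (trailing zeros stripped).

Answer: (0, 0)
(14, 0)
(25, 0)
(12, 0)

Derivation:
Executing turtle program step by step:
Start: pos=(0,0), heading=0, pen down
FD 14: (0,0) -> (14,0) [heading=0, draw]
FD 11: (14,0) -> (25,0) [heading=0, draw]
BK 13: (25,0) -> (12,0) [heading=0, draw]
LT 90: heading 0 -> 90
Final: pos=(12,0), heading=90, 3 segment(s) drawn
Waypoints (4 total):
(0, 0)
(14, 0)
(25, 0)
(12, 0)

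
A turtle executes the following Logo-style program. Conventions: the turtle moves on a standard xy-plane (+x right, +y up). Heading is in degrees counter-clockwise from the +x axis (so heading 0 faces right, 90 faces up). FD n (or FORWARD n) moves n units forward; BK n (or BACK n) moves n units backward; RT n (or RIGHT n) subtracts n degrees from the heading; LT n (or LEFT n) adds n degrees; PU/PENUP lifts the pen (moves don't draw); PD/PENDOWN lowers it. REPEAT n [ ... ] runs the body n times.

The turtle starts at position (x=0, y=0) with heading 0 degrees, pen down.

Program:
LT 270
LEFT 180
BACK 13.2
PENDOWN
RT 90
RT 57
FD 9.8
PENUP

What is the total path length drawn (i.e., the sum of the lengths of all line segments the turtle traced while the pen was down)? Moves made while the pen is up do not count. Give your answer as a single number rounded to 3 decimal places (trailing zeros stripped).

Executing turtle program step by step:
Start: pos=(0,0), heading=0, pen down
LT 270: heading 0 -> 270
LT 180: heading 270 -> 90
BK 13.2: (0,0) -> (0,-13.2) [heading=90, draw]
PD: pen down
RT 90: heading 90 -> 0
RT 57: heading 0 -> 303
FD 9.8: (0,-13.2) -> (5.337,-21.419) [heading=303, draw]
PU: pen up
Final: pos=(5.337,-21.419), heading=303, 2 segment(s) drawn

Segment lengths:
  seg 1: (0,0) -> (0,-13.2), length = 13.2
  seg 2: (0,-13.2) -> (5.337,-21.419), length = 9.8
Total = 23

Answer: 23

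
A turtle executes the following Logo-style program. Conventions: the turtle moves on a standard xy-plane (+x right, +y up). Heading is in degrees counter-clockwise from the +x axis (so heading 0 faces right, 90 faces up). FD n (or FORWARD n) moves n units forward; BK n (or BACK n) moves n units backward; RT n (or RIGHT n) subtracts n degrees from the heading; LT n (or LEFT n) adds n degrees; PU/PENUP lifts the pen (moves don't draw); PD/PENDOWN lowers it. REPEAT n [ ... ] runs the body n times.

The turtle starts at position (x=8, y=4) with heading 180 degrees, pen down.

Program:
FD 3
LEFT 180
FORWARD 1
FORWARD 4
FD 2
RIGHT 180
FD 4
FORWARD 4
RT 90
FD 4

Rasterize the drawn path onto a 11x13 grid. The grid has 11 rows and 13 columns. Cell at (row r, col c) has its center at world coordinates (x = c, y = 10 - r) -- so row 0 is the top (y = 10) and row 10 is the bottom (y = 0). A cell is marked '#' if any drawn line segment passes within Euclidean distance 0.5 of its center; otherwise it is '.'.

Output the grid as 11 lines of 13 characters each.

Segment 0: (8,4) -> (5,4)
Segment 1: (5,4) -> (6,4)
Segment 2: (6,4) -> (10,4)
Segment 3: (10,4) -> (12,4)
Segment 4: (12,4) -> (8,4)
Segment 5: (8,4) -> (4,4)
Segment 6: (4,4) -> (4,8)

Answer: .............
.............
....#........
....#........
....#........
....#........
....#########
.............
.............
.............
.............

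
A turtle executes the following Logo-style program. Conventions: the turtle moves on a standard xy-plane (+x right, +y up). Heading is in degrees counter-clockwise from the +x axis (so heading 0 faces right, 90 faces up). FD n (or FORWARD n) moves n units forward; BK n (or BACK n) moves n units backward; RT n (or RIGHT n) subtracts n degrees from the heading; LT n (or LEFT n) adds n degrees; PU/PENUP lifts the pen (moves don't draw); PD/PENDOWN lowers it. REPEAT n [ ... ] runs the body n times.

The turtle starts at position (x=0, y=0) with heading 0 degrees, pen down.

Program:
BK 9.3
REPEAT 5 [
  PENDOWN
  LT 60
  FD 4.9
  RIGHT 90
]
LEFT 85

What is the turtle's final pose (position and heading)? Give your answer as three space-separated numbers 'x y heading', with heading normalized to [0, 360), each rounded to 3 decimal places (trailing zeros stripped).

Executing turtle program step by step:
Start: pos=(0,0), heading=0, pen down
BK 9.3: (0,0) -> (-9.3,0) [heading=0, draw]
REPEAT 5 [
  -- iteration 1/5 --
  PD: pen down
  LT 60: heading 0 -> 60
  FD 4.9: (-9.3,0) -> (-6.85,4.244) [heading=60, draw]
  RT 90: heading 60 -> 330
  -- iteration 2/5 --
  PD: pen down
  LT 60: heading 330 -> 30
  FD 4.9: (-6.85,4.244) -> (-2.606,6.694) [heading=30, draw]
  RT 90: heading 30 -> 300
  -- iteration 3/5 --
  PD: pen down
  LT 60: heading 300 -> 0
  FD 4.9: (-2.606,6.694) -> (2.294,6.694) [heading=0, draw]
  RT 90: heading 0 -> 270
  -- iteration 4/5 --
  PD: pen down
  LT 60: heading 270 -> 330
  FD 4.9: (2.294,6.694) -> (6.537,4.244) [heading=330, draw]
  RT 90: heading 330 -> 240
  -- iteration 5/5 --
  PD: pen down
  LT 60: heading 240 -> 300
  FD 4.9: (6.537,4.244) -> (8.987,0) [heading=300, draw]
  RT 90: heading 300 -> 210
]
LT 85: heading 210 -> 295
Final: pos=(8.987,0), heading=295, 6 segment(s) drawn

Answer: 8.987 0 295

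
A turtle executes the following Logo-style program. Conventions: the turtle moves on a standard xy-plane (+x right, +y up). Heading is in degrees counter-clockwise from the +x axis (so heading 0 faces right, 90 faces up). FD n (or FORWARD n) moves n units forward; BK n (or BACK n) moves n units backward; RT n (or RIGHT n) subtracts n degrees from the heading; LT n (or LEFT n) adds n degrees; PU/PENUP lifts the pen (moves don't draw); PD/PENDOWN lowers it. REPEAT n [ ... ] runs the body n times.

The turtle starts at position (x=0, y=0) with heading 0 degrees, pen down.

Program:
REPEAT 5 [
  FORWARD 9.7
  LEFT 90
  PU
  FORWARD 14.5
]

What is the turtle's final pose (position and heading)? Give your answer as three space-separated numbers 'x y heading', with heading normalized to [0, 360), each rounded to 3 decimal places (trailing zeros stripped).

Answer: 9.7 14.5 90

Derivation:
Executing turtle program step by step:
Start: pos=(0,0), heading=0, pen down
REPEAT 5 [
  -- iteration 1/5 --
  FD 9.7: (0,0) -> (9.7,0) [heading=0, draw]
  LT 90: heading 0 -> 90
  PU: pen up
  FD 14.5: (9.7,0) -> (9.7,14.5) [heading=90, move]
  -- iteration 2/5 --
  FD 9.7: (9.7,14.5) -> (9.7,24.2) [heading=90, move]
  LT 90: heading 90 -> 180
  PU: pen up
  FD 14.5: (9.7,24.2) -> (-4.8,24.2) [heading=180, move]
  -- iteration 3/5 --
  FD 9.7: (-4.8,24.2) -> (-14.5,24.2) [heading=180, move]
  LT 90: heading 180 -> 270
  PU: pen up
  FD 14.5: (-14.5,24.2) -> (-14.5,9.7) [heading=270, move]
  -- iteration 4/5 --
  FD 9.7: (-14.5,9.7) -> (-14.5,0) [heading=270, move]
  LT 90: heading 270 -> 0
  PU: pen up
  FD 14.5: (-14.5,0) -> (0,0) [heading=0, move]
  -- iteration 5/5 --
  FD 9.7: (0,0) -> (9.7,0) [heading=0, move]
  LT 90: heading 0 -> 90
  PU: pen up
  FD 14.5: (9.7,0) -> (9.7,14.5) [heading=90, move]
]
Final: pos=(9.7,14.5), heading=90, 1 segment(s) drawn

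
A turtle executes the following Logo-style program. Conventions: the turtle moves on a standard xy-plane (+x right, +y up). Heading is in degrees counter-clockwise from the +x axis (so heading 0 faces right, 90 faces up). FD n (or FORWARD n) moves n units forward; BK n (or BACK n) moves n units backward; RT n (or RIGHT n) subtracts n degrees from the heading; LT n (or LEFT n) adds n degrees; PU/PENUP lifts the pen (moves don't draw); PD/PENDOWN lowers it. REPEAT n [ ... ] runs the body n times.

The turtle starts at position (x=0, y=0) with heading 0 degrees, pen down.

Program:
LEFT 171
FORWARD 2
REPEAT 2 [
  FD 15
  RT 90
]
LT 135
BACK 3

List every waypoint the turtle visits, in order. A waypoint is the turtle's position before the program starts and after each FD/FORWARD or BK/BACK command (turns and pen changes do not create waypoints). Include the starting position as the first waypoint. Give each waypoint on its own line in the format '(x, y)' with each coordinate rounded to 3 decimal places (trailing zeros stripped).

Executing turtle program step by step:
Start: pos=(0,0), heading=0, pen down
LT 171: heading 0 -> 171
FD 2: (0,0) -> (-1.975,0.313) [heading=171, draw]
REPEAT 2 [
  -- iteration 1/2 --
  FD 15: (-1.975,0.313) -> (-16.791,2.659) [heading=171, draw]
  RT 90: heading 171 -> 81
  -- iteration 2/2 --
  FD 15: (-16.791,2.659) -> (-14.444,17.475) [heading=81, draw]
  RT 90: heading 81 -> 351
]
LT 135: heading 351 -> 126
BK 3: (-14.444,17.475) -> (-12.681,15.048) [heading=126, draw]
Final: pos=(-12.681,15.048), heading=126, 4 segment(s) drawn
Waypoints (5 total):
(0, 0)
(-1.975, 0.313)
(-16.791, 2.659)
(-14.444, 17.475)
(-12.681, 15.048)

Answer: (0, 0)
(-1.975, 0.313)
(-16.791, 2.659)
(-14.444, 17.475)
(-12.681, 15.048)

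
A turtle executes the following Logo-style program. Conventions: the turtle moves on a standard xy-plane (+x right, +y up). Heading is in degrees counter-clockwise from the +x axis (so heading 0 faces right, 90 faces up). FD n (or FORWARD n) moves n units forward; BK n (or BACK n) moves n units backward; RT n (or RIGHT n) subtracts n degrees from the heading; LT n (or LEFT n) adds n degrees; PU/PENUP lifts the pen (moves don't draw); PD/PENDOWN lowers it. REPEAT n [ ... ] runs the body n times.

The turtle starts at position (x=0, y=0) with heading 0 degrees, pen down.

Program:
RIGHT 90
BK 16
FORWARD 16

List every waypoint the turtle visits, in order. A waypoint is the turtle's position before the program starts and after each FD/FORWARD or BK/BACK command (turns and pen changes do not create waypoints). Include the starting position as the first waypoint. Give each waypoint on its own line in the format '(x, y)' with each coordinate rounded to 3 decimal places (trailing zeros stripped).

Executing turtle program step by step:
Start: pos=(0,0), heading=0, pen down
RT 90: heading 0 -> 270
BK 16: (0,0) -> (0,16) [heading=270, draw]
FD 16: (0,16) -> (0,0) [heading=270, draw]
Final: pos=(0,0), heading=270, 2 segment(s) drawn
Waypoints (3 total):
(0, 0)
(0, 16)
(0, 0)

Answer: (0, 0)
(0, 16)
(0, 0)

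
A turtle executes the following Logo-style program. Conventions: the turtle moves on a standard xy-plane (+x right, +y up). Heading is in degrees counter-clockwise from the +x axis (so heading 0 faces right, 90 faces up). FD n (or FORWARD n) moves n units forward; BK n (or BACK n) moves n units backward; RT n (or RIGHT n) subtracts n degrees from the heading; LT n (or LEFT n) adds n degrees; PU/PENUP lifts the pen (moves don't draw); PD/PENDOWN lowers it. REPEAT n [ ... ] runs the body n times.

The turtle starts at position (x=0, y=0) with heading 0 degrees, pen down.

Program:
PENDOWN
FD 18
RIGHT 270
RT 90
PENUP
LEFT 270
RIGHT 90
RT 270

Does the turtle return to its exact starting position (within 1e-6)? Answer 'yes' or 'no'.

Answer: no

Derivation:
Executing turtle program step by step:
Start: pos=(0,0), heading=0, pen down
PD: pen down
FD 18: (0,0) -> (18,0) [heading=0, draw]
RT 270: heading 0 -> 90
RT 90: heading 90 -> 0
PU: pen up
LT 270: heading 0 -> 270
RT 90: heading 270 -> 180
RT 270: heading 180 -> 270
Final: pos=(18,0), heading=270, 1 segment(s) drawn

Start position: (0, 0)
Final position: (18, 0)
Distance = 18; >= 1e-6 -> NOT closed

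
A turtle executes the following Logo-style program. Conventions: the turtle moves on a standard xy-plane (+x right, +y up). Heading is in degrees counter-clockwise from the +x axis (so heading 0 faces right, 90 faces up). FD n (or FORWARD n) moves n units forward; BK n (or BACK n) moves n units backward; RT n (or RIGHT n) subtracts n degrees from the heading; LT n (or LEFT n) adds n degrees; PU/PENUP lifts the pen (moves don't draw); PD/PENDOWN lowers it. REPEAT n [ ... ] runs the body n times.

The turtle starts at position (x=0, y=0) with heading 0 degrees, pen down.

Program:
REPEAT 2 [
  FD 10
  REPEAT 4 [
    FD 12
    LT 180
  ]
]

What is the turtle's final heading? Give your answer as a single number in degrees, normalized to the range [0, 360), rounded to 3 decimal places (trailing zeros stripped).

Executing turtle program step by step:
Start: pos=(0,0), heading=0, pen down
REPEAT 2 [
  -- iteration 1/2 --
  FD 10: (0,0) -> (10,0) [heading=0, draw]
  REPEAT 4 [
    -- iteration 1/4 --
    FD 12: (10,0) -> (22,0) [heading=0, draw]
    LT 180: heading 0 -> 180
    -- iteration 2/4 --
    FD 12: (22,0) -> (10,0) [heading=180, draw]
    LT 180: heading 180 -> 0
    -- iteration 3/4 --
    FD 12: (10,0) -> (22,0) [heading=0, draw]
    LT 180: heading 0 -> 180
    -- iteration 4/4 --
    FD 12: (22,0) -> (10,0) [heading=180, draw]
    LT 180: heading 180 -> 0
  ]
  -- iteration 2/2 --
  FD 10: (10,0) -> (20,0) [heading=0, draw]
  REPEAT 4 [
    -- iteration 1/4 --
    FD 12: (20,0) -> (32,0) [heading=0, draw]
    LT 180: heading 0 -> 180
    -- iteration 2/4 --
    FD 12: (32,0) -> (20,0) [heading=180, draw]
    LT 180: heading 180 -> 0
    -- iteration 3/4 --
    FD 12: (20,0) -> (32,0) [heading=0, draw]
    LT 180: heading 0 -> 180
    -- iteration 4/4 --
    FD 12: (32,0) -> (20,0) [heading=180, draw]
    LT 180: heading 180 -> 0
  ]
]
Final: pos=(20,0), heading=0, 10 segment(s) drawn

Answer: 0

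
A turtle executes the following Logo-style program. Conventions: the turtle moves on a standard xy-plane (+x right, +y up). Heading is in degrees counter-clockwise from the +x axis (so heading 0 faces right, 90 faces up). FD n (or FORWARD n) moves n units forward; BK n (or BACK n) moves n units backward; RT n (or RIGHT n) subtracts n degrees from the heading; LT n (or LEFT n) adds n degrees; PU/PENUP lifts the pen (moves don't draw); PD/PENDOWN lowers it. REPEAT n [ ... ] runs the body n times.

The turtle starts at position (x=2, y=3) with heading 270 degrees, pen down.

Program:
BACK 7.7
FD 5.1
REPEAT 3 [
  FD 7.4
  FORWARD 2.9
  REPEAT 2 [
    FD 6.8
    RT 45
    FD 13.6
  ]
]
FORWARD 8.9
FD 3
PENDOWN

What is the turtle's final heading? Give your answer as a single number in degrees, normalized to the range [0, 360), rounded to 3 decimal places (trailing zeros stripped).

Executing turtle program step by step:
Start: pos=(2,3), heading=270, pen down
BK 7.7: (2,3) -> (2,10.7) [heading=270, draw]
FD 5.1: (2,10.7) -> (2,5.6) [heading=270, draw]
REPEAT 3 [
  -- iteration 1/3 --
  FD 7.4: (2,5.6) -> (2,-1.8) [heading=270, draw]
  FD 2.9: (2,-1.8) -> (2,-4.7) [heading=270, draw]
  REPEAT 2 [
    -- iteration 1/2 --
    FD 6.8: (2,-4.7) -> (2,-11.5) [heading=270, draw]
    RT 45: heading 270 -> 225
    FD 13.6: (2,-11.5) -> (-7.617,-21.117) [heading=225, draw]
    -- iteration 2/2 --
    FD 6.8: (-7.617,-21.117) -> (-12.425,-25.925) [heading=225, draw]
    RT 45: heading 225 -> 180
    FD 13.6: (-12.425,-25.925) -> (-26.025,-25.925) [heading=180, draw]
  ]
  -- iteration 2/3 --
  FD 7.4: (-26.025,-25.925) -> (-33.425,-25.925) [heading=180, draw]
  FD 2.9: (-33.425,-25.925) -> (-36.325,-25.925) [heading=180, draw]
  REPEAT 2 [
    -- iteration 1/2 --
    FD 6.8: (-36.325,-25.925) -> (-43.125,-25.925) [heading=180, draw]
    RT 45: heading 180 -> 135
    FD 13.6: (-43.125,-25.925) -> (-52.742,-16.308) [heading=135, draw]
    -- iteration 2/2 --
    FD 6.8: (-52.742,-16.308) -> (-57.55,-11.5) [heading=135, draw]
    RT 45: heading 135 -> 90
    FD 13.6: (-57.55,-11.5) -> (-57.55,2.1) [heading=90, draw]
  ]
  -- iteration 3/3 --
  FD 7.4: (-57.55,2.1) -> (-57.55,9.5) [heading=90, draw]
  FD 2.9: (-57.55,9.5) -> (-57.55,12.4) [heading=90, draw]
  REPEAT 2 [
    -- iteration 1/2 --
    FD 6.8: (-57.55,12.4) -> (-57.55,19.2) [heading=90, draw]
    RT 45: heading 90 -> 45
    FD 13.6: (-57.55,19.2) -> (-47.933,28.817) [heading=45, draw]
    -- iteration 2/2 --
    FD 6.8: (-47.933,28.817) -> (-43.125,33.625) [heading=45, draw]
    RT 45: heading 45 -> 0
    FD 13.6: (-43.125,33.625) -> (-29.525,33.625) [heading=0, draw]
  ]
]
FD 8.9: (-29.525,33.625) -> (-20.625,33.625) [heading=0, draw]
FD 3: (-20.625,33.625) -> (-17.625,33.625) [heading=0, draw]
PD: pen down
Final: pos=(-17.625,33.625), heading=0, 22 segment(s) drawn

Answer: 0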